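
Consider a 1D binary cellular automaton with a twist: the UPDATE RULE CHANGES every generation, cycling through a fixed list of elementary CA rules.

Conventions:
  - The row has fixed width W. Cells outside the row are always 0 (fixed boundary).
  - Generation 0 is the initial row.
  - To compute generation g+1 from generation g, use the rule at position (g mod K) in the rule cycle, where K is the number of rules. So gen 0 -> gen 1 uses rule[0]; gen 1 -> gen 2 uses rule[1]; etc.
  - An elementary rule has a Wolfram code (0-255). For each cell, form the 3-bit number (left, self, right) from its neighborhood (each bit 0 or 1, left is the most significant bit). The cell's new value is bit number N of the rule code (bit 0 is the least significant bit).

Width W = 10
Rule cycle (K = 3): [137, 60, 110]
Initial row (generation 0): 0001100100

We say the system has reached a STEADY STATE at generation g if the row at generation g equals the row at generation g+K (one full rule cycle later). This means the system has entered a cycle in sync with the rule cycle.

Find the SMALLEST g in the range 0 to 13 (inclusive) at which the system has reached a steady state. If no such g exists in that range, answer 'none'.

Answer: none

Derivation:
Gen 0: 0001100100
Gen 1 (rule 137): 1101000001
Gen 2 (rule 60): 1011100001
Gen 3 (rule 110): 1110100011
Gen 4 (rule 137): 1100001010
Gen 5 (rule 60): 1010001111
Gen 6 (rule 110): 1110011001
Gen 7 (rule 137): 1100010000
Gen 8 (rule 60): 1010011000
Gen 9 (rule 110): 1110111000
Gen 10 (rule 137): 1100110011
Gen 11 (rule 60): 1010101010
Gen 12 (rule 110): 1111111110
Gen 13 (rule 137): 1111111100
Gen 14 (rule 60): 1000000010
Gen 15 (rule 110): 1000000110
Gen 16 (rule 137): 0011110100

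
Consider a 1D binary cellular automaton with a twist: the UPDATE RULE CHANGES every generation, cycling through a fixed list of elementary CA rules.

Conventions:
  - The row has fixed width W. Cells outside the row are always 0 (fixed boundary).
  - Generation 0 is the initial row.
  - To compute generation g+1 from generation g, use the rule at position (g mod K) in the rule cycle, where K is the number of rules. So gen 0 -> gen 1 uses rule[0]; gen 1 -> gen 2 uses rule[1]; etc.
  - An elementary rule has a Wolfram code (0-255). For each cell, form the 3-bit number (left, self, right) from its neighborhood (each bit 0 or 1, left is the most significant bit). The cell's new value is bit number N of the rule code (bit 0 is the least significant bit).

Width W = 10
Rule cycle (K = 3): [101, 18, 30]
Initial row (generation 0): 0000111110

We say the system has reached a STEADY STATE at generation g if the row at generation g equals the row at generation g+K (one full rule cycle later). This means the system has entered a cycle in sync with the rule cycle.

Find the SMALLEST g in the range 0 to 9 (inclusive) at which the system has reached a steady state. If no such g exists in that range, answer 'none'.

Answer: 8

Derivation:
Gen 0: 0000111110
Gen 1 (rule 101): 1110000010
Gen 2 (rule 18): 0001000101
Gen 3 (rule 30): 0011101101
Gen 4 (rule 101): 1000110111
Gen 5 (rule 18): 0101000000
Gen 6 (rule 30): 1101100000
Gen 7 (rule 101): 0110101111
Gen 8 (rule 18): 1000000000
Gen 9 (rule 30): 1100000000
Gen 10 (rule 101): 0101111111
Gen 11 (rule 18): 1000000000
Gen 12 (rule 30): 1100000000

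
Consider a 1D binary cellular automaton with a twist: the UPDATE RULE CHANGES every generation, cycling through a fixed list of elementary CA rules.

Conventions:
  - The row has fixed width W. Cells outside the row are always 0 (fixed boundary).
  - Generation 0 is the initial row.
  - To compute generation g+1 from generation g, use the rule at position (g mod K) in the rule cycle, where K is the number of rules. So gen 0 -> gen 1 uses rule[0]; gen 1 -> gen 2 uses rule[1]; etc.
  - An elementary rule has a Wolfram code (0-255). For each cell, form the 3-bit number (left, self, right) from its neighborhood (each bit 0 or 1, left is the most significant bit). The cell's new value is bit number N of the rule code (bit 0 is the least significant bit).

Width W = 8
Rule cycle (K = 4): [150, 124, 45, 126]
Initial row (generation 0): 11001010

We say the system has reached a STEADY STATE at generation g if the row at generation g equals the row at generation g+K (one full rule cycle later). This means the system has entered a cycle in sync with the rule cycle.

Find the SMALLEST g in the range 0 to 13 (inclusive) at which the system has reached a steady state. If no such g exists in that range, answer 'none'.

Answer: 8

Derivation:
Gen 0: 11001010
Gen 1 (rule 150): 00111011
Gen 2 (rule 124): 00101111
Gen 3 (rule 45): 10111000
Gen 4 (rule 126): 11101100
Gen 5 (rule 150): 01000010
Gen 6 (rule 124): 01100011
Gen 7 (rule 45): 01001010
Gen 8 (rule 126): 11111111
Gen 9 (rule 150): 01111110
Gen 10 (rule 124): 01000011
Gen 11 (rule 45): 01011010
Gen 12 (rule 126): 11111111
Gen 13 (rule 150): 01111110
Gen 14 (rule 124): 01000011
Gen 15 (rule 45): 01011010
Gen 16 (rule 126): 11111111
Gen 17 (rule 150): 01111110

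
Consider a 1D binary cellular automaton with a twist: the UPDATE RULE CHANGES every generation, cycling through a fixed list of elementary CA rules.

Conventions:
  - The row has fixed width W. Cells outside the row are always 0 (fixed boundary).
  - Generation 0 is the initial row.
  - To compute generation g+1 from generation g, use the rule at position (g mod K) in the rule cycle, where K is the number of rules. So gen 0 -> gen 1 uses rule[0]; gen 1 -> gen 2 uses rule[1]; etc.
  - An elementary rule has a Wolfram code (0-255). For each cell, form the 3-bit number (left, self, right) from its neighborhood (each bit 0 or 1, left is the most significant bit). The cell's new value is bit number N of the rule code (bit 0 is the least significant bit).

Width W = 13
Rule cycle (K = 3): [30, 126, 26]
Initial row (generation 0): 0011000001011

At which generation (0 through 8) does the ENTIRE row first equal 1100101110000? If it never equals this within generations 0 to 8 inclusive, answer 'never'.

Answer: never

Derivation:
Gen 0: 0011000001011
Gen 1 (rule 30): 0110100011010
Gen 2 (rule 126): 1111110111111
Gen 3 (rule 26): 1000000100000
Gen 4 (rule 30): 1100001110000
Gen 5 (rule 126): 1110011011000
Gen 6 (rule 26): 1001110010100
Gen 7 (rule 30): 1111001110110
Gen 8 (rule 126): 1001111011111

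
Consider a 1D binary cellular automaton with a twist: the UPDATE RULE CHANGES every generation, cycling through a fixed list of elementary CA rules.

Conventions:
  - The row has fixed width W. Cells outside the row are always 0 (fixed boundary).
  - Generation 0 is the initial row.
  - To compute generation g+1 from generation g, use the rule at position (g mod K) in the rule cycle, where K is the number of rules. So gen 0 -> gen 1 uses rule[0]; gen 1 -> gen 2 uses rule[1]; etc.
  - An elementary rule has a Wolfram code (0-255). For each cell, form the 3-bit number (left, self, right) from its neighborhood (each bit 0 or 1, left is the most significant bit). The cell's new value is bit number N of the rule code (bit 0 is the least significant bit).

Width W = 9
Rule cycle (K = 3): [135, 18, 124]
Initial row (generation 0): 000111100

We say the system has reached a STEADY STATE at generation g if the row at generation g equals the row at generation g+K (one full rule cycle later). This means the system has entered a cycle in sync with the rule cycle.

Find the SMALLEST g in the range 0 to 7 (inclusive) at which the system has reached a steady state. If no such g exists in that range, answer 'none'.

Gen 0: 000111100
Gen 1 (rule 135): 111011001
Gen 2 (rule 18): 000000110
Gen 3 (rule 124): 000000111
Gen 4 (rule 135): 111111010
Gen 5 (rule 18): 000000001
Gen 6 (rule 124): 000000001
Gen 7 (rule 135): 111111111
Gen 8 (rule 18): 000000000
Gen 9 (rule 124): 000000000
Gen 10 (rule 135): 111111111

Answer: 7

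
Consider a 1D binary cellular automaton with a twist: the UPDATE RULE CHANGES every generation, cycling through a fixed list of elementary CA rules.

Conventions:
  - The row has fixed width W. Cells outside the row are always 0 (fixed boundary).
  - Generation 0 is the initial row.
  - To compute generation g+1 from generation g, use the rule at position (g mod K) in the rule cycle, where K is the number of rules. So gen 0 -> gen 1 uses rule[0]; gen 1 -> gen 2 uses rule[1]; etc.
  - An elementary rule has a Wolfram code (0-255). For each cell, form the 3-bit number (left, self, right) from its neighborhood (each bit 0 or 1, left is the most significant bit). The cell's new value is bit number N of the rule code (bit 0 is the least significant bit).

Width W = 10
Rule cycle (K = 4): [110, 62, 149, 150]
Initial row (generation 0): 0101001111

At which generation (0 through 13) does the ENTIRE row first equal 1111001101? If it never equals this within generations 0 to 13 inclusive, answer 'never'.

Answer: 5

Derivation:
Gen 0: 0101001111
Gen 1 (rule 110): 1111011001
Gen 2 (rule 62): 1000110111
Gen 3 (rule 149): 1110000010
Gen 4 (rule 150): 0101000111
Gen 5 (rule 110): 1111001101
Gen 6 (rule 62): 1000111011
Gen 7 (rule 149): 1110010000
Gen 8 (rule 150): 0101111000
Gen 9 (rule 110): 1111001000
Gen 10 (rule 62): 1000111100
Gen 11 (rule 149): 1110011011
Gen 12 (rule 150): 0101100000
Gen 13 (rule 110): 1111100000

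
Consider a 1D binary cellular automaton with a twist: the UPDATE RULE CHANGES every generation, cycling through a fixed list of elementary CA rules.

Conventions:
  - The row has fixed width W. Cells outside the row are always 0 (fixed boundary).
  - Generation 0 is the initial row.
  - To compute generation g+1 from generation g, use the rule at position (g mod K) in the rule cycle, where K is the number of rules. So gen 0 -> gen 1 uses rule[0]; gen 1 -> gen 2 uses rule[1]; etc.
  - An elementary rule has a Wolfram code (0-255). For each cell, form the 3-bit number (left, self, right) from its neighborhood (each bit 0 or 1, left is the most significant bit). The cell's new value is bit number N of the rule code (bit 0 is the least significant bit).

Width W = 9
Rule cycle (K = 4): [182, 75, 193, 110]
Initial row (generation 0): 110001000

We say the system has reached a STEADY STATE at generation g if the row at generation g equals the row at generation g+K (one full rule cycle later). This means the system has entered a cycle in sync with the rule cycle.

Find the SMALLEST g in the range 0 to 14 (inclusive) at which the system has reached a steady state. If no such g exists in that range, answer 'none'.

Gen 0: 110001000
Gen 1 (rule 182): 001011100
Gen 2 (rule 75): 110010101
Gen 3 (rule 193): 010000000
Gen 4 (rule 110): 110000000
Gen 5 (rule 182): 001000000
Gen 6 (rule 75): 110011111
Gen 7 (rule 193): 010001111
Gen 8 (rule 110): 110011001
Gen 9 (rule 182): 001100111
Gen 10 (rule 75): 111101101
Gen 11 (rule 193): 011100100
Gen 12 (rule 110): 110101100
Gen 13 (rule 182): 001110010
Gen 14 (rule 75): 111010100
Gen 15 (rule 193): 011000001
Gen 16 (rule 110): 111000011
Gen 17 (rule 182): 010100100
Gen 18 (rule 75): 100001001

Answer: none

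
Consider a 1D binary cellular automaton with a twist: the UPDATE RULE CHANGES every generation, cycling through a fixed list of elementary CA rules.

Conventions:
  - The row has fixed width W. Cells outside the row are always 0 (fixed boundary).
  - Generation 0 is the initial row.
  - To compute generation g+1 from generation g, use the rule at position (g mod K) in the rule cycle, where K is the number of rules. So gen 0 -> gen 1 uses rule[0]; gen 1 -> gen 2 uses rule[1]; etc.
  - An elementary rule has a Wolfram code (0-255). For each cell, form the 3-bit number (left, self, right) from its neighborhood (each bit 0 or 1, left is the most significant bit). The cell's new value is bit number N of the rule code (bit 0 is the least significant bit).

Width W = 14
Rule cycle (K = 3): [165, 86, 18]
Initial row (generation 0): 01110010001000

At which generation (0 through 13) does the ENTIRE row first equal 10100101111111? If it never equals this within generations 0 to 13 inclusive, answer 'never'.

Answer: 10

Derivation:
Gen 0: 01110010001000
Gen 1 (rule 165): 00100010101011
Gen 2 (rule 86): 01110110101001
Gen 3 (rule 18): 10000000000110
Gen 4 (rule 165): 10111111110000
Gen 5 (rule 86): 10000000011000
Gen 6 (rule 18): 01000000100100
Gen 7 (rule 165): 01011110100101
Gen 8 (rule 86): 11000010111101
Gen 9 (rule 18): 00100100000000
Gen 10 (rule 165): 10100101111111
Gen 11 (rule 86): 10111100000001
Gen 12 (rule 18): 00000010000010
Gen 13 (rule 165): 11111010111010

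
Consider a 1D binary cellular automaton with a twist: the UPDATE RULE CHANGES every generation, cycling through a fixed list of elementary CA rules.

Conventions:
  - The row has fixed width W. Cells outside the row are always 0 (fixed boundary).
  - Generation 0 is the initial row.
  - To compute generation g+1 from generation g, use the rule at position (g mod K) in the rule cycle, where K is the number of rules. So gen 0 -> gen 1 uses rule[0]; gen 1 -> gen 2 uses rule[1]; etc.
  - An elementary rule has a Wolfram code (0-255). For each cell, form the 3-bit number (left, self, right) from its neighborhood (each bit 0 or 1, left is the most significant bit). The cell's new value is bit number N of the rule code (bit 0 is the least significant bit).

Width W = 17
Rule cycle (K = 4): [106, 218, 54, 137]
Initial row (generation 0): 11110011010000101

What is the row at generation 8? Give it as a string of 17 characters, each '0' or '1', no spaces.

Gen 0: 11110011010000101
Gen 1 (rule 106): 10010111100001010
Gen 2 (rule 218): 01100111110010001
Gen 3 (rule 54): 10011000001111011
Gen 4 (rule 137): 00010011101110010
Gen 5 (rule 106): 00100110111010100
Gen 6 (rule 218): 01011110111000010
Gen 7 (rule 54): 11100001000100111
Gen 8 (rule 137): 11001100010000110

Answer: 11001100010000110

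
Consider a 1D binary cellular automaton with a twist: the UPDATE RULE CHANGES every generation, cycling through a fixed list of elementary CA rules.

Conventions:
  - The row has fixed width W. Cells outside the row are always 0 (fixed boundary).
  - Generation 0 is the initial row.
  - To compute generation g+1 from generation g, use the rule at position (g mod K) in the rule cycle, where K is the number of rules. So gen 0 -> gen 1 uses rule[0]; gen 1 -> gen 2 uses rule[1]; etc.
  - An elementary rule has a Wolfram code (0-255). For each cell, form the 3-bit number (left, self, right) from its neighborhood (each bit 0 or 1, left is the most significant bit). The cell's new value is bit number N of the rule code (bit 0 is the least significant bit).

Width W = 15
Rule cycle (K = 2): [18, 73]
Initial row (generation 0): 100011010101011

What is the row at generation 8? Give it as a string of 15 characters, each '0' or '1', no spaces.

Gen 0: 100011010101011
Gen 1 (rule 18): 010100000000000
Gen 2 (rule 73): 000001111111111
Gen 3 (rule 18): 000010000000000
Gen 4 (rule 73): 111000111111111
Gen 5 (rule 18): 000101000000000
Gen 6 (rule 73): 110000011111111
Gen 7 (rule 18): 001000100000000
Gen 8 (rule 73): 100010001111111

Answer: 100010001111111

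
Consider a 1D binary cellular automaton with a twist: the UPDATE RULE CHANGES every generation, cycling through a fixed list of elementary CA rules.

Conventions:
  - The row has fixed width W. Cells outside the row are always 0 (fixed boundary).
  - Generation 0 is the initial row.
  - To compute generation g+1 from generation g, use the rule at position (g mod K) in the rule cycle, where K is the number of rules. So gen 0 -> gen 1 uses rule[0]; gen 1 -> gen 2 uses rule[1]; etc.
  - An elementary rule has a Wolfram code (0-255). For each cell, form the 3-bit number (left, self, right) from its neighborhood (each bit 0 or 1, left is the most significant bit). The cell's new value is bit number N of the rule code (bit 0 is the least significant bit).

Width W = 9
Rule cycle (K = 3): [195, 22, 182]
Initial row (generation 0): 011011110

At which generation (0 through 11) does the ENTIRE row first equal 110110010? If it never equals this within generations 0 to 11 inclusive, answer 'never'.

Answer: never

Derivation:
Gen 0: 011011110
Gen 1 (rule 195): 101001110
Gen 2 (rule 22): 101110001
Gen 3 (rule 182): 110101011
Gen 4 (rule 195): 010000001
Gen 5 (rule 22): 111000011
Gen 6 (rule 182): 010100100
Gen 7 (rule 195): 100001001
Gen 8 (rule 22): 110011111
Gen 9 (rule 182): 001101110
Gen 10 (rule 195): 110100110
Gen 11 (rule 22): 000111001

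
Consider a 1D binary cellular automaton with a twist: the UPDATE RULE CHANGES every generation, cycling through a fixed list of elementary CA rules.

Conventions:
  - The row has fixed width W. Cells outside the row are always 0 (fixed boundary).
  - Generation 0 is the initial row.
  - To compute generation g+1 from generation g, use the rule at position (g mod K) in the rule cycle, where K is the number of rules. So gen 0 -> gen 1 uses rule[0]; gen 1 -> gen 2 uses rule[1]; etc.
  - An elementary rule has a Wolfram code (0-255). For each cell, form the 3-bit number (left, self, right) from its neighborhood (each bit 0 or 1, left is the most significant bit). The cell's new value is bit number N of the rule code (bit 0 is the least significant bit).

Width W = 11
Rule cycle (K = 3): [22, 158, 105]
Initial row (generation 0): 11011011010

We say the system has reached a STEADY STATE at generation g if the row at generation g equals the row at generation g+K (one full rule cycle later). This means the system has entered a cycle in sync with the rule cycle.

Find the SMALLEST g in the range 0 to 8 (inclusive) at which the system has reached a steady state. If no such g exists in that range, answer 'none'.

Gen 0: 11011011010
Gen 1 (rule 22): 00000000011
Gen 2 (rule 158): 00000000110
Gen 3 (rule 105): 11111110110
Gen 4 (rule 22): 00000000001
Gen 5 (rule 158): 00000000011
Gen 6 (rule 105): 11111111011
Gen 7 (rule 22): 00000000000
Gen 8 (rule 158): 00000000000
Gen 9 (rule 105): 11111111111
Gen 10 (rule 22): 00000000000
Gen 11 (rule 158): 00000000000

Answer: 7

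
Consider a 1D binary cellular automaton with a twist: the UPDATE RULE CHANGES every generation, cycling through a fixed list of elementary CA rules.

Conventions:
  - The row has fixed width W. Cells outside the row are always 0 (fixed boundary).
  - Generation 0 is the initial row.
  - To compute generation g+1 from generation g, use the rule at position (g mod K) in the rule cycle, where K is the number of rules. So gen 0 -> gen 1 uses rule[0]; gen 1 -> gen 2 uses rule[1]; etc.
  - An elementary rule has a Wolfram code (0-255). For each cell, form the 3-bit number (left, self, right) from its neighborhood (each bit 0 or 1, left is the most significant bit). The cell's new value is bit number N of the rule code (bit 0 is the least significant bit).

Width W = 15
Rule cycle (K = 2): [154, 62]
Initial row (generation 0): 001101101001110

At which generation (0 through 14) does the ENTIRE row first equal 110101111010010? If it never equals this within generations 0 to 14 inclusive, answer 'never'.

Answer: 11

Derivation:
Gen 0: 001101101001110
Gen 1 (rule 154): 011001000111101
Gen 2 (rule 62): 110111101100011
Gen 3 (rule 154): 100111001010110
Gen 4 (rule 62): 111100111111101
Gen 5 (rule 154): 111011111111000
Gen 6 (rule 62): 100110000000100
Gen 7 (rule 154): 011101000001010
Gen 8 (rule 62): 110011100011111
Gen 9 (rule 154): 101111010111110
Gen 10 (rule 62): 111000111100001
Gen 11 (rule 154): 110101111010010
Gen 12 (rule 62): 101111000111111
Gen 13 (rule 154): 001110101111110
Gen 14 (rule 62): 011001111000001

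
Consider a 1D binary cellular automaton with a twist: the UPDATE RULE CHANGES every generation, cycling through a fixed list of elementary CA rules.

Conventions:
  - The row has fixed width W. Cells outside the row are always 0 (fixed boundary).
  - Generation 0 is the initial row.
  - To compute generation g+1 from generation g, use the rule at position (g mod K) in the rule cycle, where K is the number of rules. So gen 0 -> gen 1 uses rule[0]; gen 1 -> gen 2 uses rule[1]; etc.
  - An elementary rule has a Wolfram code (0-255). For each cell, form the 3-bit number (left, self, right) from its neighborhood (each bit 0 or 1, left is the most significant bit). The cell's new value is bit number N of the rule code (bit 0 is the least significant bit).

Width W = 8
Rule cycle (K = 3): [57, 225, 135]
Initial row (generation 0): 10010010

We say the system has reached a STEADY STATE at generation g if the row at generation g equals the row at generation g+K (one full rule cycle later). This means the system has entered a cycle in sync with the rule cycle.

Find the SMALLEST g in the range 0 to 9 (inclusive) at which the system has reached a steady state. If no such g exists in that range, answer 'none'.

Gen 0: 10010010
Gen 1 (rule 57): 01001001
Gen 2 (rule 225): 00000000
Gen 3 (rule 135): 11111111
Gen 4 (rule 57): 10000000
Gen 5 (rule 225): 00111111
Gen 6 (rule 135): 11011110
Gen 7 (rule 57): 10110001
Gen 8 (rule 225): 01010100
Gen 9 (rule 135): 11010101
Gen 10 (rule 57): 10101010
Gen 11 (rule 225): 01010100
Gen 12 (rule 135): 11010101

Answer: 8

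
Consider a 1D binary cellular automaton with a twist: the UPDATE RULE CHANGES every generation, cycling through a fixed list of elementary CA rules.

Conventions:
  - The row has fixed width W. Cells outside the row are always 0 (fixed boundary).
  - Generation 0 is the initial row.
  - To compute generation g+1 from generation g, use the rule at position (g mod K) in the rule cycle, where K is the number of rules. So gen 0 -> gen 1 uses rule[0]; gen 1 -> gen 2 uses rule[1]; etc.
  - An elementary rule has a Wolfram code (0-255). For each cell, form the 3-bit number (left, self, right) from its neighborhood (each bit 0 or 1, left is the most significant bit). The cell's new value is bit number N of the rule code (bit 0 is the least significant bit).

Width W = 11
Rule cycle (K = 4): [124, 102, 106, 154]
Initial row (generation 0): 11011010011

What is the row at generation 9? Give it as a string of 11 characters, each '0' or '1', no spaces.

Answer: 00100111111

Derivation:
Gen 0: 11011010011
Gen 1 (rule 124): 11111111011
Gen 2 (rule 102): 00000001101
Gen 3 (rule 106): 00000011110
Gen 4 (rule 154): 00000111101
Gen 5 (rule 124): 00000100111
Gen 6 (rule 102): 00001101001
Gen 7 (rule 106): 00011110010
Gen 8 (rule 154): 00111101101
Gen 9 (rule 124): 00100111111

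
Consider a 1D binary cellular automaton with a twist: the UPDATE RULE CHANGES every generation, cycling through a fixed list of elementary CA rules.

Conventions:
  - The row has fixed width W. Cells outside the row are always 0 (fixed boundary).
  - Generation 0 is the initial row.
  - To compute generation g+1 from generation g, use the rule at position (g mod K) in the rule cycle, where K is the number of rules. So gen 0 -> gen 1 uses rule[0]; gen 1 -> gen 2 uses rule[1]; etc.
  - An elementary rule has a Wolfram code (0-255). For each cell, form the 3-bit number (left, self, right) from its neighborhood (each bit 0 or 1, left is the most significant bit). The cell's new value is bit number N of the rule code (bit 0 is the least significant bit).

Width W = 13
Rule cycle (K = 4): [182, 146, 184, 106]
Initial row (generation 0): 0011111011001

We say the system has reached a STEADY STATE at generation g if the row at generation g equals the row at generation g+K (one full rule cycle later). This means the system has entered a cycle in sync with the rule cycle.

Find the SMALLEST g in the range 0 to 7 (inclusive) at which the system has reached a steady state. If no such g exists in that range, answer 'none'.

Answer: none

Derivation:
Gen 0: 0011111011001
Gen 1 (rule 182): 0101110100111
Gen 2 (rule 146): 1000100011010
Gen 3 (rule 184): 0100010010101
Gen 4 (rule 106): 1000100101010
Gen 5 (rule 182): 1101111111111
Gen 6 (rule 146): 0000111111110
Gen 7 (rule 184): 0000111111101
Gen 8 (rule 106): 0001100000110
Gen 9 (rule 182): 0010010001001
Gen 10 (rule 146): 0101101010110
Gen 11 (rule 184): 0011010101101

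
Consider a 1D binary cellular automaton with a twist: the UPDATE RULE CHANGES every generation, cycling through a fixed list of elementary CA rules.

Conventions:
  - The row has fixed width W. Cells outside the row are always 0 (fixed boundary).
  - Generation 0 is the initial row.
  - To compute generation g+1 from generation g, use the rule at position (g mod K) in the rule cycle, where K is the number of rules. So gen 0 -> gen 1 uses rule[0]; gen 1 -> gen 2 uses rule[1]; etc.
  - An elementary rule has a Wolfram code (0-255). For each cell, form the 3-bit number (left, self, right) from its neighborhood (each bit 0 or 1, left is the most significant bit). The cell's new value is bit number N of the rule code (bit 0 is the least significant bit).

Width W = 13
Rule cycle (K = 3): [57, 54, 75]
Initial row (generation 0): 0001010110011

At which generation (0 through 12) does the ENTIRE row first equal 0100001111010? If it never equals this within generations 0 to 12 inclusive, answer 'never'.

Answer: never

Derivation:
Gen 0: 0001010110011
Gen 1 (rule 57): 1100101101010
Gen 2 (rule 54): 0011110011111
Gen 3 (rule 75): 1110010110001
Gen 4 (rule 57): 1001001101100
Gen 5 (rule 54): 1111110010010
Gen 6 (rule 75): 1000010100100
Gen 7 (rule 57): 0111001010011
Gen 8 (rule 54): 1000111111100
Gen 9 (rule 75): 0011100000101
Gen 10 (rule 57): 1010011110010
Gen 11 (rule 54): 1111100001111
Gen 12 (rule 75): 1000101111001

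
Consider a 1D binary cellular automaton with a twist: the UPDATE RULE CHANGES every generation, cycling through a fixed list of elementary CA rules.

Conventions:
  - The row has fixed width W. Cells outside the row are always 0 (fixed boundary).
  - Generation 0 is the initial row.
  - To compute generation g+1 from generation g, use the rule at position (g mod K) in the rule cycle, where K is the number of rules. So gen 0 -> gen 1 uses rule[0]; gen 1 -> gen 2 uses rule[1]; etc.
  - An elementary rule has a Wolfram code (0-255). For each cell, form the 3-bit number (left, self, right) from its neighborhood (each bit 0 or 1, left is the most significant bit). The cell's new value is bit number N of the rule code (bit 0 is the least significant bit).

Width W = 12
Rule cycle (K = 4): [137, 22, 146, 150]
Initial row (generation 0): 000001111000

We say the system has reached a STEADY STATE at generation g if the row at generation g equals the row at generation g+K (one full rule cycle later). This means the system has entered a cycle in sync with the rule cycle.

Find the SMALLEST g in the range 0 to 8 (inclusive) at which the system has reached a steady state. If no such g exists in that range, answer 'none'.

Answer: 6

Derivation:
Gen 0: 000001111000
Gen 1 (rule 137): 111101110011
Gen 2 (rule 22): 000000001100
Gen 3 (rule 146): 000000010010
Gen 4 (rule 150): 000000111111
Gen 5 (rule 137): 111110111110
Gen 6 (rule 22): 000000000001
Gen 7 (rule 146): 000000000010
Gen 8 (rule 150): 000000000111
Gen 9 (rule 137): 111111110110
Gen 10 (rule 22): 000000000001
Gen 11 (rule 146): 000000000010
Gen 12 (rule 150): 000000000111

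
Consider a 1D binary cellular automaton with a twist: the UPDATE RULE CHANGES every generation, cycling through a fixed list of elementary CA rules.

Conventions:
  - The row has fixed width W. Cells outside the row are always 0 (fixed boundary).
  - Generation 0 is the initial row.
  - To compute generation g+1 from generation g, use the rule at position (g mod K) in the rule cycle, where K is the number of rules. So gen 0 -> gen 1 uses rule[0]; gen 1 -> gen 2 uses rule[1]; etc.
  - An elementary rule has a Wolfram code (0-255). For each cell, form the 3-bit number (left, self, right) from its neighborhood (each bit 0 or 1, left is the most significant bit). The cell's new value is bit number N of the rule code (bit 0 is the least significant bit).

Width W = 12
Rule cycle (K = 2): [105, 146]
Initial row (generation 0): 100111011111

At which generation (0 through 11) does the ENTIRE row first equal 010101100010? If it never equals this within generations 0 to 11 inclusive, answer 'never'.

Gen 0: 100111011111
Gen 1 (rule 105): 000101110001
Gen 2 (rule 146): 001000101010
Gen 3 (rule 105): 100010010100
Gen 4 (rule 146): 010101100010
Gen 5 (rule 105): 001011101000
Gen 6 (rule 146): 010001000100
Gen 7 (rule 105): 000100010001
Gen 8 (rule 146): 001010101010
Gen 9 (rule 105): 100101010100
Gen 10 (rule 146): 011000000010
Gen 11 (rule 105): 011011111000

Answer: 4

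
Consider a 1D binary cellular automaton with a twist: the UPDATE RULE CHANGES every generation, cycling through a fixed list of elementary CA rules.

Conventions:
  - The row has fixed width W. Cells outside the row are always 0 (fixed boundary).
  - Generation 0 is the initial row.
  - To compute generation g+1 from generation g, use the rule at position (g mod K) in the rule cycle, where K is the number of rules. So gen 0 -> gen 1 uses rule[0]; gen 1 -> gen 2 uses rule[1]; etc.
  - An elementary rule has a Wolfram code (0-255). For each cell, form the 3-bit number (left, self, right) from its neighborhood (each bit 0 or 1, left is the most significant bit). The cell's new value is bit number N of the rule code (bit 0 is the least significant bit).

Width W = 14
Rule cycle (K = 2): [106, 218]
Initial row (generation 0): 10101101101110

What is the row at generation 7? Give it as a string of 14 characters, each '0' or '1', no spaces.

Answer: 10011010101010

Derivation:
Gen 0: 10101101101110
Gen 1 (rule 106): 01011111111010
Gen 2 (rule 218): 10011111111001
Gen 3 (rule 106): 00110000001010
Gen 4 (rule 218): 01111000010001
Gen 5 (rule 106): 11001000100010
Gen 6 (rule 218): 11110101010101
Gen 7 (rule 106): 10011010101010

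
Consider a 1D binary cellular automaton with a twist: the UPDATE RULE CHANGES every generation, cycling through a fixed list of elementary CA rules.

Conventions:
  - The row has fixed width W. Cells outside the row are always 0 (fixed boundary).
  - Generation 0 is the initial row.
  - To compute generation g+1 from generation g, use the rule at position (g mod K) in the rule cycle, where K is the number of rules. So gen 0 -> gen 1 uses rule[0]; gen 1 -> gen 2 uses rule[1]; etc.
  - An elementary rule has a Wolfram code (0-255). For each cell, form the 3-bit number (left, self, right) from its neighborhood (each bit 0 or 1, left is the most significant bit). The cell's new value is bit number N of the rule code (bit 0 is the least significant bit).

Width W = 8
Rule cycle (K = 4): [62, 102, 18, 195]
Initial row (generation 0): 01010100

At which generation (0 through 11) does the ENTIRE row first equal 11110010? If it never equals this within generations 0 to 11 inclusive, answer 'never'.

Answer: never

Derivation:
Gen 0: 01010100
Gen 1 (rule 62): 11111110
Gen 2 (rule 102): 00000010
Gen 3 (rule 18): 00000101
Gen 4 (rule 195): 11111000
Gen 5 (rule 62): 10000100
Gen 6 (rule 102): 10001100
Gen 7 (rule 18): 01010010
Gen 8 (rule 195): 10000100
Gen 9 (rule 62): 11001110
Gen 10 (rule 102): 01010010
Gen 11 (rule 18): 10001101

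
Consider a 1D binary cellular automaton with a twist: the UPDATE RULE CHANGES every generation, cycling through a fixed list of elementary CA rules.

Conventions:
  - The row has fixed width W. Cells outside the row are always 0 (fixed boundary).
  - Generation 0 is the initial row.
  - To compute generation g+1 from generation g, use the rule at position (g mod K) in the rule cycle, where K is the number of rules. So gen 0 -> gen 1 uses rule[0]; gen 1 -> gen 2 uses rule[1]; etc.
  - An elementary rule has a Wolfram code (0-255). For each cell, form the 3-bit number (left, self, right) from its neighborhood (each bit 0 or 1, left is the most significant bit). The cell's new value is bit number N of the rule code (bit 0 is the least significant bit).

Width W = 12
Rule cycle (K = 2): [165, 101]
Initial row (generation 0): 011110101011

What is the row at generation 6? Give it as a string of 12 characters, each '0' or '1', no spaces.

Answer: 011101111101

Derivation:
Gen 0: 011110101011
Gen 1 (rule 165): 001101111100
Gen 2 (rule 101): 100110000101
Gen 3 (rule 165): 100000110111
Gen 4 (rule 101): 101110011001
Gen 5 (rule 165): 110100000001
Gen 6 (rule 101): 011101111101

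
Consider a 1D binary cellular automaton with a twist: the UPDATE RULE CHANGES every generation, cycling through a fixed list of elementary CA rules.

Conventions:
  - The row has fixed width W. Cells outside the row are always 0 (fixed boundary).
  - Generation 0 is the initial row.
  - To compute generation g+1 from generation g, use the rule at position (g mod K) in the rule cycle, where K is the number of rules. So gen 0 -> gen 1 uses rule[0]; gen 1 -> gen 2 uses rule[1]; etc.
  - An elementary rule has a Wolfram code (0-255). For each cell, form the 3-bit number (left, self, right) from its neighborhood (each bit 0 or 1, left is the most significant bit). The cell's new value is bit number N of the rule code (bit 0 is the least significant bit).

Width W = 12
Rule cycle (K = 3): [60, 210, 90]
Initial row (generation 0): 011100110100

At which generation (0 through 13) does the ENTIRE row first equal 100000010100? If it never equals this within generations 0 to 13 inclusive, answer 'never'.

Gen 0: 011100110100
Gen 1 (rule 60): 010010101110
Gen 2 (rule 210): 101100000111
Gen 3 (rule 90): 001110001101
Gen 4 (rule 60): 001001001011
Gen 5 (rule 210): 010110110001
Gen 6 (rule 90): 100110111010
Gen 7 (rule 60): 110101100111
Gen 8 (rule 210): 010000111011
Gen 9 (rule 90): 101001101011
Gen 10 (rule 60): 111101011110
Gen 11 (rule 210): 011100001111
Gen 12 (rule 90): 110110011001
Gen 13 (rule 60): 101101010101

Answer: never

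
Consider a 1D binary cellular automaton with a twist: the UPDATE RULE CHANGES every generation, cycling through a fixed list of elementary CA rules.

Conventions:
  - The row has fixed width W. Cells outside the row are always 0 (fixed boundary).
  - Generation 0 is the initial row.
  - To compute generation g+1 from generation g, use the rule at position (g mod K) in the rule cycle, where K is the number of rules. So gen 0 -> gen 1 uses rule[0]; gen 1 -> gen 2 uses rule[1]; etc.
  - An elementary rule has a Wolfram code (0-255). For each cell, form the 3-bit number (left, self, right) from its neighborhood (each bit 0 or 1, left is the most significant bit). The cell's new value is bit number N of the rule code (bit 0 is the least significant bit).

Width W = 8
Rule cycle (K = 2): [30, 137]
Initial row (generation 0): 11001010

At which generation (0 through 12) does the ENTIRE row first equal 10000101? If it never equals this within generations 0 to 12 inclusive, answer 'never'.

Answer: never

Derivation:
Gen 0: 11001010
Gen 1 (rule 30): 10111011
Gen 2 (rule 137): 00110010
Gen 3 (rule 30): 01101111
Gen 4 (rule 137): 01001110
Gen 5 (rule 30): 11111001
Gen 6 (rule 137): 11110000
Gen 7 (rule 30): 10001000
Gen 8 (rule 137): 00100011
Gen 9 (rule 30): 01110110
Gen 10 (rule 137): 01100100
Gen 11 (rule 30): 11011110
Gen 12 (rule 137): 10011100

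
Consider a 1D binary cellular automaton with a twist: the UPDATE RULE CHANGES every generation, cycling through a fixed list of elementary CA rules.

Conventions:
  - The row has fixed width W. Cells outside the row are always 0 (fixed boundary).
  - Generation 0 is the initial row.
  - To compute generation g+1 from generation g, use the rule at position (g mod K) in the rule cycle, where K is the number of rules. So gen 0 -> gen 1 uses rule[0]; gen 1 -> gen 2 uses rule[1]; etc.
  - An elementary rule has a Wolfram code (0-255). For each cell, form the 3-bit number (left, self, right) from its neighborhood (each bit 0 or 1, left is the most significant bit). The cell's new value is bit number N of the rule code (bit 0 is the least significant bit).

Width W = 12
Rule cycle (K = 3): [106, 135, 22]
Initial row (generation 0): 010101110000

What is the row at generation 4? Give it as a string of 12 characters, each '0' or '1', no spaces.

Answer: 011101110000

Derivation:
Gen 0: 010101110000
Gen 1 (rule 106): 101011010000
Gen 2 (rule 135): 101000010111
Gen 3 (rule 22): 101100110000
Gen 4 (rule 106): 011101110000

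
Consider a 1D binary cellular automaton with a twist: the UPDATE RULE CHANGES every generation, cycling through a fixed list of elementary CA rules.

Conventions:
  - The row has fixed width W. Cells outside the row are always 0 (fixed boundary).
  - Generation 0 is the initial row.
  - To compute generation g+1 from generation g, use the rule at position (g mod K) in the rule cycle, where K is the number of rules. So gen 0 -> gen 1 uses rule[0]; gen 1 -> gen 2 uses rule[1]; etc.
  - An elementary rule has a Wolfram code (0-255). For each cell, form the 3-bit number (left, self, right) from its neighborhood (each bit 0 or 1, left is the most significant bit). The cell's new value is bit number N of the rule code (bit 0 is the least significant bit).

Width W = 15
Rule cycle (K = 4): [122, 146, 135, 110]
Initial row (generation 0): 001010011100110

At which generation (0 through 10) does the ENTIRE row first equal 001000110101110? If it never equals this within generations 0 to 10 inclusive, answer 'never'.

Answer: never

Derivation:
Gen 0: 001010011100110
Gen 1 (rule 122): 010101110111111
Gen 2 (rule 146): 100000100011110
Gen 3 (rule 135): 101111101101100
Gen 4 (rule 110): 111000111111100
Gen 5 (rule 122): 101101100000110
Gen 6 (rule 146): 000000010001001
Gen 7 (rule 135): 111111110111011
Gen 8 (rule 110): 100000011101111
Gen 9 (rule 122): 010000110111001
Gen 10 (rule 146): 101001000010110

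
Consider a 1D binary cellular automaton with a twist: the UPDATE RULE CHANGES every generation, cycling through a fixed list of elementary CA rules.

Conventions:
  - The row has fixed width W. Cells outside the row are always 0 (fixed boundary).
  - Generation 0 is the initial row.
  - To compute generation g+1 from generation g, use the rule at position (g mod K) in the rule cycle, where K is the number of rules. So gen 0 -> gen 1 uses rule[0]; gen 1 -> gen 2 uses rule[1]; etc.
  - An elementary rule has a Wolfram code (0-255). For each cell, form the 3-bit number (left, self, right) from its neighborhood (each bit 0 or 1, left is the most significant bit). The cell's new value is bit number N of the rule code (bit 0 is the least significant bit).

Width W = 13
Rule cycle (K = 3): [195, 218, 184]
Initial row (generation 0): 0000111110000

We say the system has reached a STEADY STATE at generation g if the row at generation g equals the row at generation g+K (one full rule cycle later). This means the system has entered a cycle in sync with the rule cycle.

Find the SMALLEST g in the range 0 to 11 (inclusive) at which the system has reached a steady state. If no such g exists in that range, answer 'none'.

Gen 0: 0000111110000
Gen 1 (rule 195): 1111011110111
Gen 2 (rule 218): 1111011110111
Gen 3 (rule 184): 1110111101110
Gen 4 (rule 195): 0110011100110
Gen 5 (rule 218): 1111111111111
Gen 6 (rule 184): 1111111111110
Gen 7 (rule 195): 0111111111110
Gen 8 (rule 218): 1111111111111
Gen 9 (rule 184): 1111111111110
Gen 10 (rule 195): 0111111111110
Gen 11 (rule 218): 1111111111111
Gen 12 (rule 184): 1111111111110
Gen 13 (rule 195): 0111111111110
Gen 14 (rule 218): 1111111111111

Answer: 5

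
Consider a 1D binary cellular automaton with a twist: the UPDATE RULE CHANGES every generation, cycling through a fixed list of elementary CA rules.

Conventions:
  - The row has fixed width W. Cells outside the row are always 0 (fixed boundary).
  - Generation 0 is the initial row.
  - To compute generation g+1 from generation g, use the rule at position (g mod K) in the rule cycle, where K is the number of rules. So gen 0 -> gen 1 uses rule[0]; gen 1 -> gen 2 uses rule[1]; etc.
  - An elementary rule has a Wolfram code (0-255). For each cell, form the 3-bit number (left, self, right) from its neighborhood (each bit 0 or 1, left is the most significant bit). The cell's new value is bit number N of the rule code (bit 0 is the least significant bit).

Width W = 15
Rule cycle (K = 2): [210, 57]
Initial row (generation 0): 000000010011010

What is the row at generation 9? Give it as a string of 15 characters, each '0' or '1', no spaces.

Answer: 101001100011000

Derivation:
Gen 0: 000000010011010
Gen 1 (rule 210): 000000101101001
Gen 2 (rule 57): 111110011010100
Gen 3 (rule 210): 011111101000010
Gen 4 (rule 57): 010000010111001
Gen 5 (rule 210): 101000100011110
Gen 6 (rule 57): 010110011010001
Gen 7 (rule 210): 100011101001010
Gen 8 (rule 57): 011010010100101
Gen 9 (rule 210): 101001100011000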